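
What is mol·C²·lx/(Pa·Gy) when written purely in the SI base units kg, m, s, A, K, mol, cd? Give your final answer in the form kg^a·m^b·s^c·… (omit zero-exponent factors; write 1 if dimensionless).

C = s·A.
So C² = s²·A².
Pa = kg·m⁻¹·s⁻².
So Pa⁻¹ = kg⁻¹·m·s².
lx = m⁻²·cd.
Gy = m²·s⁻².
So Gy⁻¹ = m⁻²·s².
Combining: mol·C²·Pa⁻¹·lx·Gy⁻¹ = mol · (s²·A²) · (kg⁻¹·m·s²) · (m⁻²·cd) · (m⁻²·s²) = kg⁻¹·m⁻³·s⁶·A²·mol·cd.

kg⁻¹·m⁻³·s⁶·A²·mol·cd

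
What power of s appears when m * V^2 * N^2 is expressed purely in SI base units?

V = kg·m²·s⁻³·A⁻¹.
So V² = kg²·m⁴·s⁻⁶·A⁻².
N = kg·m·s⁻².
So N² = kg²·m²·s⁻⁴.
Combining: m·V²·N² = m · (kg²·m⁴·s⁻⁶·A⁻²) · (kg²·m²·s⁻⁴) = kg⁴·m⁷·s⁻¹⁰·A⁻².
The exponent of s is -10.

-10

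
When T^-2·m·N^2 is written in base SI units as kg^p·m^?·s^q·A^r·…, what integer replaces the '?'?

3

T = Wb/m² (flux density = flux per area),
    = kg·s⁻²·A⁻¹.
So T⁻² = kg⁻²·s⁴·A².
N = kg·m/s² = kg·m·s⁻² (force = mass × acceleration).
So N² = kg²·m²·s⁻⁴.
Combining: T⁻²·m·N² = (kg⁻²·s⁴·A²) · m · (kg²·m²·s⁻⁴) = m³·A².
The exponent of m is 3.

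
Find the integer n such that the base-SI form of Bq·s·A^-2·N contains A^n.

-2

Bq = 1/s = s⁻¹ (activity is decays per second).
N = kg·m/s² = kg·m·s⁻² (force = mass × acceleration).
Combining: Bq·s·A⁻²·N = s⁻¹ · s · A⁻² · (kg·m·s⁻²) = kg·m·s⁻²·A⁻².
The exponent of A is -2.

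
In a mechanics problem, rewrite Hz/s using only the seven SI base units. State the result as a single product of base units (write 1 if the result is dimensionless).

Hz = 1/s = s⁻¹ (frequency is cycles per second).
Combining: s⁻¹·Hz = s⁻¹ · s⁻¹ = s⁻².

s⁻²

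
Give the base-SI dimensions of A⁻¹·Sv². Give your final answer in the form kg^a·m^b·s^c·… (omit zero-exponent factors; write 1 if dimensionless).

Sv = J/kg (equivalent dose = energy per mass),
    = m²·s⁻².
So Sv² = m⁴·s⁻⁴.
Combining: A⁻¹·Sv² = A⁻¹ · (m⁴·s⁻⁴) = m⁴·s⁻⁴·A⁻¹.

m⁴·s⁻⁴·A⁻¹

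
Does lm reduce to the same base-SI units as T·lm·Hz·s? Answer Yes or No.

No

Left side:
  lm = cd·sr = cd (luminous flux; sr is dimensionless).
Right side:
  T = Wb/m² (flux density = flux per area),
      = kg·s⁻²·A⁻¹.
  lm = cd·sr = cd (luminous flux; sr is dimensionless).
  Hz = 1/s = s⁻¹ (frequency is cycles per second).
  Combining: T·lm·Hz·s = (kg·s⁻²·A⁻¹) · cd · s⁻¹ · s = kg·s⁻²·A⁻¹·cd.
Left is cd; right is kg·s⁻²·A⁻¹·cd — different.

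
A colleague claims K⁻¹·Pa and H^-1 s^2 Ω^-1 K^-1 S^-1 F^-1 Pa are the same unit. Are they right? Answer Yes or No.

Yes

Left side:
  Pa = kg·m⁻¹·s⁻².
  Combining: K⁻¹·Pa = K⁻¹ · (kg·m⁻¹·s⁻²) = kg·m⁻¹·s⁻²·K⁻¹.
Right side:
  H = kg·m²·s⁻²·A⁻².
  So H⁻¹ = kg⁻¹·m⁻²·s²·A².
  Ω = kg·m²·s⁻³·A⁻².
  So Ω⁻¹ = kg⁻¹·m⁻²·s³·A².
  S = kg⁻¹·m⁻²·s³·A².
  So S⁻¹ = kg·m²·s⁻³·A⁻².
  F = kg⁻¹·m⁻²·s⁴·A².
  So F⁻¹ = kg·m²·s⁻⁴·A⁻².
  Pa = kg·m⁻¹·s⁻².
  Combining: H⁻¹·s²·Ω⁻¹·K⁻¹·S⁻¹·F⁻¹·Pa = (kg⁻¹·m⁻²·s²·A²) · s² · (kg⁻¹·m⁻²·s³·A²) · K⁻¹ · (kg·m²·s⁻³·A⁻²) · (kg·m²·s⁻⁴·A⁻²) · (kg·m⁻¹·s⁻²) = kg·m⁻¹·s⁻²·K⁻¹.
Both reduce to kg·m⁻¹·s⁻²·K⁻¹.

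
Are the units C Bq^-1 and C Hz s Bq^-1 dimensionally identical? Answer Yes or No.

Left side:
  C = s·A.
  Bq = s⁻¹.
  So Bq⁻¹ = s.
  Combining: C·Bq⁻¹ = (s·A) · s = s²·A.
Right side:
  C = A·s = s·A (charge = current × time).
  Hz = 1/s = s⁻¹ (frequency is cycles per second).
  Bq = 1/s = s⁻¹ (activity is decays per second).
  So Bq⁻¹ = s.
  Combining: C·Hz·s·Bq⁻¹ = (s·A) · s⁻¹ · s · s = s²·A.
Both reduce to s²·A.

Yes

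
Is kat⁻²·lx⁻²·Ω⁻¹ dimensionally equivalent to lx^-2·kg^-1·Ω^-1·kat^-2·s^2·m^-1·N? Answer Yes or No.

Left side:
  kat = mol/s = s⁻¹·mol (catalytic activity).
  So kat⁻² = s²·mol⁻².
  lx = lm/m² (illuminance = luminous flux per area),
      = m⁻²·cd.
  So lx⁻² = m⁴·cd⁻².
  Ω = V/A (resistance = voltage per current),
      = kg·m²·s⁻³·A⁻².
  So Ω⁻¹ = kg⁻¹·m⁻²·s³·A².
  Combining: kat⁻²·lx⁻²·Ω⁻¹ = (s²·mol⁻²) · (m⁴·cd⁻²) · (kg⁻¹·m⁻²·s³·A²) = kg⁻¹·m²·s⁵·A²·mol⁻²·cd⁻².
Right side:
  lx = lm/m² (illuminance = luminous flux per area),
      = m⁻²·cd.
  So lx⁻² = m⁴·cd⁻².
  Ω = V/A (resistance = voltage per current),
      = kg·m²·s⁻³·A⁻².
  So Ω⁻¹ = kg⁻¹·m⁻²·s³·A².
  kat = mol/s = s⁻¹·mol (catalytic activity).
  So kat⁻² = s²·mol⁻².
  N = kg·m/s² = kg·m·s⁻² (force = mass × acceleration).
  Combining: lx⁻²·kg⁻¹·Ω⁻¹·kat⁻²·s²·m⁻¹·N = (m⁴·cd⁻²) · kg⁻¹ · (kg⁻¹·m⁻²·s³·A²) · (s²·mol⁻²) · s² · m⁻¹ · (kg·m·s⁻²) = kg⁻¹·m²·s⁵·A²·mol⁻²·cd⁻².
Both reduce to kg⁻¹·m²·s⁵·A²·mol⁻²·cd⁻².

Yes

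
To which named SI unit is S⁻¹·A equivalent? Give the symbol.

V

S = kg⁻¹·m⁻²·s³·A².
So S⁻¹ = kg·m²·s⁻³·A⁻².
Combining: S⁻¹·A = (kg·m²·s⁻³·A⁻²) · A = kg·m²·s⁻³·A⁻¹.
kg·m²·s⁻³·A⁻¹ is the base-SI form of the volt.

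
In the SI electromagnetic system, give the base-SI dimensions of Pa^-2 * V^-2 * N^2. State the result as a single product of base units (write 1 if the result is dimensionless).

Pa = kg·m⁻¹·s⁻².
So Pa⁻² = kg⁻²·m²·s⁴.
V = kg·m²·s⁻³·A⁻¹.
So V⁻² = kg⁻²·m⁻⁴·s⁶·A².
N = kg·m·s⁻².
So N² = kg²·m²·s⁻⁴.
Combining: Pa⁻²·V⁻²·N² = (kg⁻²·m²·s⁴) · (kg⁻²·m⁻⁴·s⁶·A²) · (kg²·m²·s⁻⁴) = kg⁻²·s⁶·A².

kg⁻²·s⁶·A²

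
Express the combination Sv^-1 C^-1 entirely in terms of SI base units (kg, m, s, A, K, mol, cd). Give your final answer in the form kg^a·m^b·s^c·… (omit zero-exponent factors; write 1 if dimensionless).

Sv = J/kg (equivalent dose = energy per mass),
    = m²·s⁻².
So Sv⁻¹ = m⁻²·s².
C = A·s = s·A (charge = current × time).
So C⁻¹ = s⁻¹·A⁻¹.
Combining: Sv⁻¹·C⁻¹ = (m⁻²·s²) · (s⁻¹·A⁻¹) = m⁻²·s·A⁻¹.

m⁻²·s·A⁻¹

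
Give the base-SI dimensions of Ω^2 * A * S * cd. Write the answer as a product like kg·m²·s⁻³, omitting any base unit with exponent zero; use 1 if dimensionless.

Ω = V/A (resistance = voltage per current),
    = kg·m²·s⁻³·A⁻².
So Ω² = kg²·m⁴·s⁻⁶·A⁻⁴.
S = 1/Ω (conductance is reciprocal resistance),
    = kg⁻¹·m⁻²·s³·A².
Combining: Ω²·A·S·cd = (kg²·m⁴·s⁻⁶·A⁻⁴) · A · (kg⁻¹·m⁻²·s³·A²) · cd = kg·m²·s⁻³·A⁻¹·cd.

kg·m²·s⁻³·A⁻¹·cd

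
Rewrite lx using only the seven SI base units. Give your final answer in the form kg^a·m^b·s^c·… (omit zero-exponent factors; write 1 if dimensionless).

lx = m⁻²·cd.

m⁻²·cd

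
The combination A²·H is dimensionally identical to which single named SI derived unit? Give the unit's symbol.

H = Wb/A (inductance = flux per current),
    = kg·m²·s⁻²·A⁻².
Combining: A²·H = A² · (kg·m²·s⁻²·A⁻²) = kg·m²·s⁻².
kg·m²·s⁻² is the base-SI form of the joule.

J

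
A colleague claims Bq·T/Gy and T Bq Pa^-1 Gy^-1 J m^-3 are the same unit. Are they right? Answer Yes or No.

Yes

Left side:
  Bq = s⁻¹.
  Gy = m²·s⁻².
  So Gy⁻¹ = m⁻²·s².
  T = kg·s⁻²·A⁻¹.
  Combining: Bq·Gy⁻¹·T = s⁻¹ · (m⁻²·s²) · (kg·s⁻²·A⁻¹) = kg·m⁻²·s⁻¹·A⁻¹.
Right side:
  T = kg·s⁻²·A⁻¹.
  Bq = s⁻¹.
  Pa = kg·m⁻¹·s⁻².
  So Pa⁻¹ = kg⁻¹·m·s².
  Gy = m²·s⁻².
  So Gy⁻¹ = m⁻²·s².
  J = kg·m²·s⁻².
  Combining: T·Bq·Pa⁻¹·Gy⁻¹·J·m⁻³ = (kg·s⁻²·A⁻¹) · s⁻¹ · (kg⁻¹·m·s²) · (m⁻²·s²) · (kg·m²·s⁻²) · m⁻³ = kg·m⁻²·s⁻¹·A⁻¹.
Both reduce to kg·m⁻²·s⁻¹·A⁻¹.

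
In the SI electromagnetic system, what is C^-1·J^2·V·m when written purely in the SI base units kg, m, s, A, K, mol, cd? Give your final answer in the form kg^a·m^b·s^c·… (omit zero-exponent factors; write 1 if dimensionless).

kg³·m⁷·s⁻⁸·A⁻²

C = A·s = s·A (charge = current × time).
So C⁻¹ = s⁻¹·A⁻¹.
J = N·m (work = force × distance),
    = kg·m²·s⁻².
So J² = kg²·m⁴·s⁻⁴.
V = W/A (potential = power per current),
    = kg·m²·s⁻³·A⁻¹.
Combining: C⁻¹·J²·V·m = (s⁻¹·A⁻¹) · (kg²·m⁴·s⁻⁴) · (kg·m²·s⁻³·A⁻¹) · m = kg³·m⁷·s⁻⁸·A⁻².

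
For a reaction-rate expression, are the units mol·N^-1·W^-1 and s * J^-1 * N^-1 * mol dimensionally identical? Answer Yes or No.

Yes

Left side:
  N = kg·m/s² = kg·m·s⁻² (force = mass × acceleration).
  So N⁻¹ = kg⁻¹·m⁻¹·s².
  W = J/s (power = energy per time),
      = kg·m²·s⁻³.
  So W⁻¹ = kg⁻¹·m⁻²·s³.
  Combining: mol·N⁻¹·W⁻¹ = mol · (kg⁻¹·m⁻¹·s²) · (kg⁻¹·m⁻²·s³) = kg⁻²·m⁻³·s⁵·mol.
Right side:
  J = N·m (work = force × distance),
      = kg·m²·s⁻².
  So J⁻¹ = kg⁻¹·m⁻²·s².
  N = kg·m/s² = kg·m·s⁻² (force = mass × acceleration).
  So N⁻¹ = kg⁻¹·m⁻¹·s².
  Combining: s·J⁻¹·N⁻¹·mol = s · (kg⁻¹·m⁻²·s²) · (kg⁻¹·m⁻¹·s²) · mol = kg⁻²·m⁻³·s⁵·mol.
Both reduce to kg⁻²·m⁻³·s⁵·mol.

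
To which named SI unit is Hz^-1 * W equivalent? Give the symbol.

Hz = s⁻¹.
So Hz⁻¹ = s.
W = kg·m²·s⁻³.
Combining: Hz⁻¹·W = s · (kg·m²·s⁻³) = kg·m²·s⁻².
kg·m²·s⁻² is the base-SI form of the joule.

J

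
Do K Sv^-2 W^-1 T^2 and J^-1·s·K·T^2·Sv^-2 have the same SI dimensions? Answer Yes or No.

Left side:
  Sv = J/kg (equivalent dose = energy per mass),
      = m²·s⁻².
  So Sv⁻² = m⁻⁴·s⁴.
  W = J/s (power = energy per time),
      = kg·m²·s⁻³.
  So W⁻¹ = kg⁻¹·m⁻²·s³.
  T = Wb/m² (flux density = flux per area),
      = kg·s⁻²·A⁻¹.
  So T² = kg²·s⁻⁴·A⁻².
  Combining: K·Sv⁻²·W⁻¹·T² = K · (m⁻⁴·s⁴) · (kg⁻¹·m⁻²·s³) · (kg²·s⁻⁴·A⁻²) = kg·m⁻⁶·s³·A⁻²·K.
Right side:
  J = kg·m²·s⁻².
  So J⁻¹ = kg⁻¹·m⁻²·s².
  T = kg·s⁻²·A⁻¹.
  So T² = kg²·s⁻⁴·A⁻².
  Sv = m²·s⁻².
  So Sv⁻² = m⁻⁴·s⁴.
  Combining: J⁻¹·s·K·T²·Sv⁻² = (kg⁻¹·m⁻²·s²) · s · K · (kg²·s⁻⁴·A⁻²) · (m⁻⁴·s⁴) = kg·m⁻⁶·s³·A⁻²·K.
Both reduce to kg·m⁻⁶·s³·A⁻²·K.

Yes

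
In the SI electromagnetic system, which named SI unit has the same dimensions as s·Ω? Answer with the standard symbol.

H

Ω = kg·m²·s⁻³·A⁻².
Combining: s·Ω = s · (kg·m²·s⁻³·A⁻²) = kg·m²·s⁻²·A⁻².
kg·m²·s⁻²·A⁻² is the base-SI form of the henry.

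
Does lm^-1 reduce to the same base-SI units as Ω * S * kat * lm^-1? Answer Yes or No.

Left side:
  lm = cd.
  So lm⁻¹ = cd⁻¹.
Right side:
  Ω = kg·m²·s⁻³·A⁻².
  S = kg⁻¹·m⁻²·s³·A².
  kat = s⁻¹·mol.
  lm = cd.
  So lm⁻¹ = cd⁻¹.
  Combining: Ω·S·kat·lm⁻¹ = (kg·m²·s⁻³·A⁻²) · (kg⁻¹·m⁻²·s³·A²) · (s⁻¹·mol) · cd⁻¹ = s⁻¹·mol·cd⁻¹.
Left is cd⁻¹; right is s⁻¹·mol·cd⁻¹ — different.

No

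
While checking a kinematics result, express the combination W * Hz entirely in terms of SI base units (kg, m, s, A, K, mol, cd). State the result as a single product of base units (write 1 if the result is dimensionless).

W = kg·m²·s⁻³.
Hz = s⁻¹.
Combining: W·Hz = (kg·m²·s⁻³) · s⁻¹ = kg·m²·s⁻⁴.

kg·m²·s⁻⁴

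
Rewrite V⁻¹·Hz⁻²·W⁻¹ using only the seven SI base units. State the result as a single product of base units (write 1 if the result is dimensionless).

V = W/A (potential = power per current),
    = kg·m²·s⁻³·A⁻¹.
So V⁻¹ = kg⁻¹·m⁻²·s³·A.
Hz = 1/s = s⁻¹ (frequency is cycles per second).
So Hz⁻² = s².
W = J/s (power = energy per time),
    = kg·m²·s⁻³.
So W⁻¹ = kg⁻¹·m⁻²·s³.
Combining: V⁻¹·Hz⁻²·W⁻¹ = (kg⁻¹·m⁻²·s³·A) · s² · (kg⁻¹·m⁻²·s³) = kg⁻²·m⁻⁴·s⁸·A.

kg⁻²·m⁻⁴·s⁸·A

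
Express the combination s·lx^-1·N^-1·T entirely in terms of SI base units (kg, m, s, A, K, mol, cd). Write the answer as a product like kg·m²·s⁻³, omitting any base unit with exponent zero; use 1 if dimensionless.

lx = m⁻²·cd.
So lx⁻¹ = m²·cd⁻¹.
N = kg·m·s⁻².
So N⁻¹ = kg⁻¹·m⁻¹·s².
T = kg·s⁻²·A⁻¹.
Combining: s·lx⁻¹·N⁻¹·T = s · (m²·cd⁻¹) · (kg⁻¹·m⁻¹·s²) · (kg·s⁻²·A⁻¹) = m·s·A⁻¹·cd⁻¹.

m·s·A⁻¹·cd⁻¹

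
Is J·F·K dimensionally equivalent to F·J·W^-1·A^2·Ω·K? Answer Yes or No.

Yes

Left side:
  J = kg·m²·s⁻².
  F = kg⁻¹·m⁻²·s⁴·A².
  Combining: J·F·K = (kg·m²·s⁻²) · (kg⁻¹·m⁻²·s⁴·A²) · K = s²·A²·K.
Right side:
  F = C/V (capacitance = charge per voltage),
      = A·s/(kg·m²·s⁻³·A⁻¹) (substituting C and V),
      = kg⁻¹·m⁻²·s⁴·A².
  J = N·m (work = force × distance),
      = kg·m²·s⁻².
  W = J/s (power = energy per time),
      = kg·m²·s⁻³.
  So W⁻¹ = kg⁻¹·m⁻²·s³.
  Ω = V/A (resistance = voltage per current),
      = kg·m²·s⁻³·A⁻².
  Combining: F·J·W⁻¹·A²·Ω·K = (kg⁻¹·m⁻²·s⁴·A²) · (kg·m²·s⁻²) · (kg⁻¹·m⁻²·s³) · A² · (kg·m²·s⁻³·A⁻²) · K = s²·A²·K.
Both reduce to s²·A²·K.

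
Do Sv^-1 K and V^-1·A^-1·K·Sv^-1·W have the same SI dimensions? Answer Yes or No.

Left side:
  Sv = J/kg (equivalent dose = energy per mass),
      = m²·s⁻².
  So Sv⁻¹ = m⁻²·s².
  Combining: Sv⁻¹·K = (m⁻²·s²) · K = m⁻²·s²·K.
Right side:
  V = W/A (potential = power per current),
      = kg·m²·s⁻³·A⁻¹.
  So V⁻¹ = kg⁻¹·m⁻²·s³·A.
  Sv = J/kg (equivalent dose = energy per mass),
      = m²·s⁻².
  So Sv⁻¹ = m⁻²·s².
  W = J/s (power = energy per time),
      = kg·m²·s⁻³.
  Combining: V⁻¹·A⁻¹·K·Sv⁻¹·W = (kg⁻¹·m⁻²·s³·A) · A⁻¹ · K · (m⁻²·s²) · (kg·m²·s⁻³) = m⁻²·s²·K.
Both reduce to m⁻²·s²·K.

Yes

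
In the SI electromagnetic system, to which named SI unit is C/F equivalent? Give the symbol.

V

F = kg⁻¹·m⁻²·s⁴·A².
So F⁻¹ = kg·m²·s⁻⁴·A⁻².
C = s·A.
Combining: F⁻¹·C = (kg·m²·s⁻⁴·A⁻²) · (s·A) = kg·m²·s⁻³·A⁻¹.
kg·m²·s⁻³·A⁻¹ is the base-SI form of the volt.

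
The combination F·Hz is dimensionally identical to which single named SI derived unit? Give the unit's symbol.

F = kg⁻¹·m⁻²·s⁴·A².
Hz = s⁻¹.
Combining: F·Hz = (kg⁻¹·m⁻²·s⁴·A²) · s⁻¹ = kg⁻¹·m⁻²·s³·A².
kg⁻¹·m⁻²·s³·A² is the base-SI form of the siemens.

S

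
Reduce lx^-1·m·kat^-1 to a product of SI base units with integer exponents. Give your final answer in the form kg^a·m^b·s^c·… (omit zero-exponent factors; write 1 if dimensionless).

lx = lm/m² (illuminance = luminous flux per area),
    = m⁻²·cd.
So lx⁻¹ = m²·cd⁻¹.
kat = mol/s = s⁻¹·mol (catalytic activity).
So kat⁻¹ = s·mol⁻¹.
Combining: lx⁻¹·m·kat⁻¹ = (m²·cd⁻¹) · m · (s·mol⁻¹) = m³·s·mol⁻¹·cd⁻¹.

m³·s·mol⁻¹·cd⁻¹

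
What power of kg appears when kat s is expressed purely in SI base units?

0

kat = s⁻¹·mol.
Combining: kat·s = (s⁻¹·mol) · s = mol.
The exponent of kg is 0.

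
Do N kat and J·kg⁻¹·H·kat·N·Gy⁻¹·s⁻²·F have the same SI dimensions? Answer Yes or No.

Left side:
  N = kg·m·s⁻².
  kat = s⁻¹·mol.
  Combining: N·kat = (kg·m·s⁻²) · (s⁻¹·mol) = kg·m·s⁻³·mol.
Right side:
  J = N·m (work = force × distance),
      = kg·m²·s⁻².
  H = Wb/A (inductance = flux per current),
      = kg·m²·s⁻²·A⁻².
  kat = mol/s = s⁻¹·mol (catalytic activity).
  N = kg·m/s² = kg·m·s⁻² (force = mass × acceleration).
  Gy = J/kg (absorbed dose = energy per mass),
      = m²·s⁻².
  So Gy⁻¹ = m⁻²·s².
  F = C/V (capacitance = charge per voltage),
      = A·s/(kg·m²·s⁻³·A⁻¹) (substituting C and V),
      = kg⁻¹·m⁻²·s⁴·A².
  Combining: J·kg⁻¹·H·kat·N·Gy⁻¹·s⁻²·F = (kg·m²·s⁻²) · kg⁻¹ · (kg·m²·s⁻²·A⁻²) · (s⁻¹·mol) · (kg·m·s⁻²) · (m⁻²·s²) · s⁻² · (kg⁻¹·m⁻²·s⁴·A²) = kg·m·s⁻³·mol.
Both reduce to kg·m·s⁻³·mol.

Yes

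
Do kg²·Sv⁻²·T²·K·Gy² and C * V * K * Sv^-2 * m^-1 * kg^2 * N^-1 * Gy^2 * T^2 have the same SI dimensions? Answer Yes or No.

Yes

Left side:
  Sv = m²·s⁻².
  So Sv⁻² = m⁻⁴·s⁴.
  T = kg·s⁻²·A⁻¹.
  So T² = kg²·s⁻⁴·A⁻².
  Gy = m²·s⁻².
  So Gy² = m⁴·s⁻⁴.
  Combining: kg²·Sv⁻²·T²·K·Gy² = kg² · (m⁻⁴·s⁴) · (kg²·s⁻⁴·A⁻²) · K · (m⁴·s⁻⁴) = kg⁴·s⁻⁴·A⁻²·K.
Right side:
  C = A·s = s·A (charge = current × time).
  V = W/A (potential = power per current),
      = kg·m²·s⁻³·A⁻¹.
  Sv = J/kg (equivalent dose = energy per mass),
      = m²·s⁻².
  So Sv⁻² = m⁻⁴·s⁴.
  N = kg·m/s² = kg·m·s⁻² (force = mass × acceleration).
  So N⁻¹ = kg⁻¹·m⁻¹·s².
  Gy = J/kg (absorbed dose = energy per mass),
      = m²·s⁻².
  So Gy² = m⁴·s⁻⁴.
  T = Wb/m² (flux density = flux per area),
      = kg·s⁻²·A⁻¹.
  So T² = kg²·s⁻⁴·A⁻².
  Combining: C·V·K·Sv⁻²·m⁻¹·kg²·N⁻¹·Gy²·T² = (s·A) · (kg·m²·s⁻³·A⁻¹) · K · (m⁻⁴·s⁴) · m⁻¹ · kg² · (kg⁻¹·m⁻¹·s²) · (m⁴·s⁻⁴) · (kg²·s⁻⁴·A⁻²) = kg⁴·s⁻⁴·A⁻²·K.
Both reduce to kg⁴·s⁻⁴·A⁻²·K.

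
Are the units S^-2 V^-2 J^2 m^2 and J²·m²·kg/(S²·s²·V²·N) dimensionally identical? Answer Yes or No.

No

Left side:
  S = kg⁻¹·m⁻²·s³·A².
  So S⁻² = kg²·m⁴·s⁻⁶·A⁻⁴.
  V = kg·m²·s⁻³·A⁻¹.
  So V⁻² = kg⁻²·m⁻⁴·s⁶·A².
  J = kg·m²·s⁻².
  So J² = kg²·m⁴·s⁻⁴.
  Combining: S⁻²·V⁻²·J²·m² = (kg²·m⁴·s⁻⁶·A⁻⁴) · (kg⁻²·m⁻⁴·s⁶·A²) · (kg²·m⁴·s⁻⁴) · m² = kg²·m⁶·s⁻⁴·A⁻².
Right side:
  S = kg⁻¹·m⁻²·s³·A².
  So S⁻² = kg²·m⁴·s⁻⁶·A⁻⁴.
  J = kg·m²·s⁻².
  So J² = kg²·m⁴·s⁻⁴.
  V = kg·m²·s⁻³·A⁻¹.
  So V⁻² = kg⁻²·m⁻⁴·s⁶·A².
  N = kg·m·s⁻².
  So N⁻¹ = kg⁻¹·m⁻¹·s².
  Combining: S⁻²·J²·m²·kg·s⁻²·V⁻²·N⁻¹ = (kg²·m⁴·s⁻⁶·A⁻⁴) · (kg²·m⁴·s⁻⁴) · m² · kg · s⁻² · (kg⁻²·m⁻⁴·s⁶·A²) · (kg⁻¹·m⁻¹·s²) = kg²·m⁵·s⁻⁴·A⁻².
Left is kg²·m⁶·s⁻⁴·A⁻²; right is kg²·m⁵·s⁻⁴·A⁻² — different.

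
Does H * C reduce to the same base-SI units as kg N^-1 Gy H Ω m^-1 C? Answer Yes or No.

Left side:
  H = Wb/A (inductance = flux per current),
      = kg·m²·s⁻²·A⁻².
  C = A·s = s·A (charge = current × time).
  Combining: H·C = (kg·m²·s⁻²·A⁻²) · (s·A) = kg·m²·s⁻¹·A⁻¹.
Right side:
  N = kg·m·s⁻².
  So N⁻¹ = kg⁻¹·m⁻¹·s².
  Gy = m²·s⁻².
  H = kg·m²·s⁻²·A⁻².
  Ω = kg·m²·s⁻³·A⁻².
  C = s·A.
  Combining: kg·N⁻¹·Gy·H·Ω·m⁻¹·C = kg · (kg⁻¹·m⁻¹·s²) · (m²·s⁻²) · (kg·m²·s⁻²·A⁻²) · (kg·m²·s⁻³·A⁻²) · m⁻¹ · (s·A) = kg²·m⁴·s⁻⁴·A⁻³.
Left is kg·m²·s⁻¹·A⁻¹; right is kg²·m⁴·s⁻⁴·A⁻³ — different.

No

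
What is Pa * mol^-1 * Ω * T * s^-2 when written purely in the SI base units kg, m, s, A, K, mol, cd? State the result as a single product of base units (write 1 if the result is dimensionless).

kg³·m·s⁻⁹·A⁻³·mol⁻¹

Pa = N/m² (pressure = force per area),
    = kg·m⁻¹·s⁻².
Ω = V/A (resistance = voltage per current),
    = kg·m²·s⁻³·A⁻².
T = Wb/m² (flux density = flux per area),
    = kg·s⁻²·A⁻¹.
Combining: Pa·mol⁻¹·Ω·T·s⁻² = (kg·m⁻¹·s⁻²) · mol⁻¹ · (kg·m²·s⁻³·A⁻²) · (kg·s⁻²·A⁻¹) · s⁻² = kg³·m·s⁻⁹·A⁻³·mol⁻¹.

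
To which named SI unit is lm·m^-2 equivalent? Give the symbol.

lm = cd.
Combining: lm·m⁻² = cd · m⁻² = m⁻²·cd.
m⁻²·cd is the base-SI form of the lux.

lx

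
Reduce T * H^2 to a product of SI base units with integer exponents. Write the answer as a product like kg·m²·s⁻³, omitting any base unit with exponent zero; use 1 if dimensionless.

kg³·m⁴·s⁻⁶·A⁻⁵

T = Wb/m² (flux density = flux per area),
    = kg·s⁻²·A⁻¹.
H = Wb/A (inductance = flux per current),
    = kg·m²·s⁻²·A⁻².
So H² = kg²·m⁴·s⁻⁴·A⁻⁴.
Combining: T·H² = (kg·s⁻²·A⁻¹) · (kg²·m⁴·s⁻⁴·A⁻⁴) = kg³·m⁴·s⁻⁶·A⁻⁵.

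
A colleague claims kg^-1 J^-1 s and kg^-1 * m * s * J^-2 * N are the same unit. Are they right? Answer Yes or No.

Yes

Left side:
  J = N·m (work = force × distance),
      = kg·m²·s⁻².
  So J⁻¹ = kg⁻¹·m⁻²·s².
  Combining: kg⁻¹·J⁻¹·s = kg⁻¹ · (kg⁻¹·m⁻²·s²) · s = kg⁻²·m⁻²·s³.
Right side:
  J = N·m (work = force × distance),
      = kg·m²·s⁻².
  So J⁻² = kg⁻²·m⁻⁴·s⁴.
  N = kg·m/s² = kg·m·s⁻² (force = mass × acceleration).
  Combining: kg⁻¹·m·s·J⁻²·N = kg⁻¹ · m · s · (kg⁻²·m⁻⁴·s⁴) · (kg·m·s⁻²) = kg⁻²·m⁻²·s³.
Both reduce to kg⁻²·m⁻²·s³.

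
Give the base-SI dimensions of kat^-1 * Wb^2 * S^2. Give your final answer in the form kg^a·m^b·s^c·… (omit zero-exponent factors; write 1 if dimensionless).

s³·A²·mol⁻¹

kat = mol/s = s⁻¹·mol (catalytic activity).
So kat⁻¹ = s·mol⁻¹.
Wb = V·s (flux: a volt is a weber per second),
    = kg·m²·s⁻²·A⁻¹.
So Wb² = kg²·m⁴·s⁻⁴·A⁻².
S = 1/Ω (conductance is reciprocal resistance),
    = kg⁻¹·m⁻²·s³·A².
So S² = kg⁻²·m⁻⁴·s⁶·A⁴.
Combining: kat⁻¹·Wb²·S² = (s·mol⁻¹) · (kg²·m⁴·s⁻⁴·A⁻²) · (kg⁻²·m⁻⁴·s⁶·A⁴) = s³·A²·mol⁻¹.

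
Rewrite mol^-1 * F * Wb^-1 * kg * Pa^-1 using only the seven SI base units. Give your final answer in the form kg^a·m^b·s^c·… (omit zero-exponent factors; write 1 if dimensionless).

F = kg⁻¹·m⁻²·s⁴·A².
Wb = kg·m²·s⁻²·A⁻¹.
So Wb⁻¹ = kg⁻¹·m⁻²·s²·A.
Pa = kg·m⁻¹·s⁻².
So Pa⁻¹ = kg⁻¹·m·s².
Combining: mol⁻¹·F·Wb⁻¹·kg·Pa⁻¹ = mol⁻¹ · (kg⁻¹·m⁻²·s⁴·A²) · (kg⁻¹·m⁻²·s²·A) · kg · (kg⁻¹·m·s²) = kg⁻²·m⁻³·s⁸·A³·mol⁻¹.

kg⁻²·m⁻³·s⁸·A³·mol⁻¹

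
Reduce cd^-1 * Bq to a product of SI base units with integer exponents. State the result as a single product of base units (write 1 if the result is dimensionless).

Bq = 1/s = s⁻¹ (activity is decays per second).
Combining: cd⁻¹·Bq = cd⁻¹ · s⁻¹ = s⁻¹·cd⁻¹.

s⁻¹·cd⁻¹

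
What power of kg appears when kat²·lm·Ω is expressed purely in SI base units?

kat = mol/s = s⁻¹·mol (catalytic activity).
So kat² = s⁻²·mol².
lm = cd·sr = cd (luminous flux; sr is dimensionless).
Ω = V/A (resistance = voltage per current),
    = kg·m²·s⁻³·A⁻².
Combining: kat²·lm·Ω = (s⁻²·mol²) · cd · (kg·m²·s⁻³·A⁻²) = kg·m²·s⁻⁵·A⁻²·mol²·cd.
The exponent of kg is 1.

1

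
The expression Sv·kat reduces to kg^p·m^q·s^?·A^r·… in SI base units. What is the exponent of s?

Sv = m²·s⁻².
kat = s⁻¹·mol.
Combining: Sv·kat = (m²·s⁻²) · (s⁻¹·mol) = m²·s⁻³·mol.
The exponent of s is -3.

-3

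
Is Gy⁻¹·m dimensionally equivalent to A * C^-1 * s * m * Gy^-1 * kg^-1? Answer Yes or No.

No

Left side:
  Gy = J/kg (absorbed dose = energy per mass),
      = m²·s⁻².
  So Gy⁻¹ = m⁻²·s².
  Combining: Gy⁻¹·m = (m⁻²·s²) · m = m⁻¹·s².
Right side:
  C = s·A.
  So C⁻¹ = s⁻¹·A⁻¹.
  Gy = m²·s⁻².
  So Gy⁻¹ = m⁻²·s².
  Combining: A·C⁻¹·s·m·Gy⁻¹·kg⁻¹ = A · (s⁻¹·A⁻¹) · s · m · (m⁻²·s²) · kg⁻¹ = kg⁻¹·m⁻¹·s².
Left is m⁻¹·s²; right is kg⁻¹·m⁻¹·s² — different.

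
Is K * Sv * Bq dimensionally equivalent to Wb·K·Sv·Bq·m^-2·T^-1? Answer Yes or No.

Left side:
  Sv = J/kg (equivalent dose = energy per mass),
      = m²·s⁻².
  Bq = 1/s = s⁻¹ (activity is decays per second).
  Combining: K·Sv·Bq = K · (m²·s⁻²) · s⁻¹ = m²·s⁻³·K.
Right side:
  Wb = V·s (flux: a volt is a weber per second),
      = kg·m²·s⁻²·A⁻¹.
  Sv = J/kg (equivalent dose = energy per mass),
      = m²·s⁻².
  Bq = 1/s = s⁻¹ (activity is decays per second).
  T = Wb/m² (flux density = flux per area),
      = kg·s⁻²·A⁻¹.
  So T⁻¹ = kg⁻¹·s²·A.
  Combining: Wb·K·Sv·Bq·m⁻²·T⁻¹ = (kg·m²·s⁻²·A⁻¹) · K · (m²·s⁻²) · s⁻¹ · m⁻² · (kg⁻¹·s²·A) = m²·s⁻³·K.
Both reduce to m²·s⁻³·K.

Yes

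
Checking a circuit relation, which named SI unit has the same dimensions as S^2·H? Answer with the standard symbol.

S = kg⁻¹·m⁻²·s³·A².
So S² = kg⁻²·m⁻⁴·s⁶·A⁴.
H = kg·m²·s⁻²·A⁻².
Combining: S²·H = (kg⁻²·m⁻⁴·s⁶·A⁴) · (kg·m²·s⁻²·A⁻²) = kg⁻¹·m⁻²·s⁴·A².
kg⁻¹·m⁻²·s⁴·A² is the base-SI form of the farad.

F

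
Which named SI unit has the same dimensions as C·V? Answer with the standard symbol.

J

C = s·A.
V = kg·m²·s⁻³·A⁻¹.
Combining: C·V = (s·A) · (kg·m²·s⁻³·A⁻¹) = kg·m²·s⁻².
kg·m²·s⁻² is the base-SI form of the joule.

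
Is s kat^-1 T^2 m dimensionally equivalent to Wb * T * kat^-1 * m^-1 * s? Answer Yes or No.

Left side:
  kat = mol/s = s⁻¹·mol (catalytic activity).
  So kat⁻¹ = s·mol⁻¹.
  T = Wb/m² (flux density = flux per area),
      = kg·s⁻²·A⁻¹.
  So T² = kg²·s⁻⁴·A⁻².
  Combining: s·kat⁻¹·T²·m = s · (s·mol⁻¹) · (kg²·s⁻⁴·A⁻²) · m = kg²·m·s⁻²·A⁻²·mol⁻¹.
Right side:
  Wb = kg·m²·s⁻²·A⁻¹.
  T = kg·s⁻²·A⁻¹.
  kat = s⁻¹·mol.
  So kat⁻¹ = s·mol⁻¹.
  Combining: Wb·T·kat⁻¹·m⁻¹·s = (kg·m²·s⁻²·A⁻¹) · (kg·s⁻²·A⁻¹) · (s·mol⁻¹) · m⁻¹ · s = kg²·m·s⁻²·A⁻²·mol⁻¹.
Both reduce to kg²·m·s⁻²·A⁻²·mol⁻¹.

Yes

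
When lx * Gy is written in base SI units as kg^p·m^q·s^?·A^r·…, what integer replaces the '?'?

-2

lx = m⁻²·cd.
Gy = m²·s⁻².
Combining: lx·Gy = (m⁻²·cd) · (m²·s⁻²) = s⁻²·cd.
The exponent of s is -2.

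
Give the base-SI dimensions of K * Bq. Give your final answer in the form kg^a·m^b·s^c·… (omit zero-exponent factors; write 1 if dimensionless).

s⁻¹·K

Bq = s⁻¹.
Combining: K·Bq = K · s⁻¹ = s⁻¹·K.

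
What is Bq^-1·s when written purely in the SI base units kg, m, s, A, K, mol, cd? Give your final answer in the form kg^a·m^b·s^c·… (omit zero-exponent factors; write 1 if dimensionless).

Bq = 1/s = s⁻¹ (activity is decays per second).
So Bq⁻¹ = s.
Combining: Bq⁻¹·s = s · s = s².

s²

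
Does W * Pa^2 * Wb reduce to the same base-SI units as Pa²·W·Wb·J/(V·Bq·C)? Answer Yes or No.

Left side:
  W = kg·m²·s⁻³.
  Pa = kg·m⁻¹·s⁻².
  So Pa² = kg²·m⁻²·s⁻⁴.
  Wb = kg·m²·s⁻²·A⁻¹.
  Combining: W·Pa²·Wb = (kg·m²·s⁻³) · (kg²·m⁻²·s⁻⁴) · (kg·m²·s⁻²·A⁻¹) = kg⁴·m²·s⁻⁹·A⁻¹.
Right side:
  V = kg·m²·s⁻³·A⁻¹.
  So V⁻¹ = kg⁻¹·m⁻²·s³·A.
  Pa = kg·m⁻¹·s⁻².
  So Pa² = kg²·m⁻²·s⁻⁴.
  Bq = s⁻¹.
  So Bq⁻¹ = s.
  W = kg·m²·s⁻³.
  Wb = kg·m²·s⁻²·A⁻¹.
  C = s·A.
  So C⁻¹ = s⁻¹·A⁻¹.
  J = kg·m²·s⁻².
  Combining: V⁻¹·Pa²·Bq⁻¹·W·Wb·C⁻¹·J = (kg⁻¹·m⁻²·s³·A) · (kg²·m⁻²·s⁻⁴) · s · (kg·m²·s⁻³) · (kg·m²·s⁻²·A⁻¹) · (s⁻¹·A⁻¹) · (kg·m²·s⁻²) = kg⁴·m²·s⁻⁸·A⁻¹.
Left is kg⁴·m²·s⁻⁹·A⁻¹; right is kg⁴·m²·s⁻⁸·A⁻¹ — different.

No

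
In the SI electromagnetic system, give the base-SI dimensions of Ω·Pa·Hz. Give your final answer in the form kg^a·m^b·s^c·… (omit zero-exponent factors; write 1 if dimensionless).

Ω = V/A (resistance = voltage per current),
    = kg·m²·s⁻³·A⁻².
Pa = N/m² (pressure = force per area),
    = kg·m⁻¹·s⁻².
Hz = 1/s = s⁻¹ (frequency is cycles per second).
Combining: Ω·Pa·Hz = (kg·m²·s⁻³·A⁻²) · (kg·m⁻¹·s⁻²) · s⁻¹ = kg²·m·s⁻⁶·A⁻².

kg²·m·s⁻⁶·A⁻²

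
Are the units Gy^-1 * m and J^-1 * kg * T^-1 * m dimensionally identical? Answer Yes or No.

Left side:
  Gy = J/kg (absorbed dose = energy per mass),
      = m²·s⁻².
  So Gy⁻¹ = m⁻²·s².
  Combining: Gy⁻¹·m = (m⁻²·s²) · m = m⁻¹·s².
Right side:
  J = kg·m²·s⁻².
  So J⁻¹ = kg⁻¹·m⁻²·s².
  T = kg·s⁻²·A⁻¹.
  So T⁻¹ = kg⁻¹·s²·A.
  Combining: J⁻¹·kg·T⁻¹·m = (kg⁻¹·m⁻²·s²) · kg · (kg⁻¹·s²·A) · m = kg⁻¹·m⁻¹·s⁴·A.
Left is m⁻¹·s²; right is kg⁻¹·m⁻¹·s⁴·A — different.

No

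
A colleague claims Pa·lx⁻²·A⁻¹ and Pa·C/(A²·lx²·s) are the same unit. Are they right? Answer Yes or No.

Yes

Left side:
  Pa = N/m² (pressure = force per area),
      = kg·m⁻¹·s⁻².
  lx = lm/m² (illuminance = luminous flux per area),
      = m⁻²·cd.
  So lx⁻² = m⁴·cd⁻².
  Combining: Pa·lx⁻²·A⁻¹ = (kg·m⁻¹·s⁻²) · (m⁴·cd⁻²) · A⁻¹ = kg·m³·s⁻²·A⁻¹·cd⁻².
Right side:
  Pa = kg·m⁻¹·s⁻².
  lx = m⁻²·cd.
  So lx⁻² = m⁴·cd⁻².
  C = s·A.
  Combining: A⁻²·Pa·lx⁻²·s⁻¹·C = A⁻² · (kg·m⁻¹·s⁻²) · (m⁴·cd⁻²) · s⁻¹ · (s·A) = kg·m³·s⁻²·A⁻¹·cd⁻².
Both reduce to kg·m³·s⁻²·A⁻¹·cd⁻².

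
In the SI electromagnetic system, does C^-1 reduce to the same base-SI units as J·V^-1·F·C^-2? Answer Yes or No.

Left side:
  C = A·s = s·A (charge = current × time).
  So C⁻¹ = s⁻¹·A⁻¹.
Right side:
  J = N·m (work = force × distance),
      = kg·m²·s⁻².
  V = W/A (potential = power per current),
      = kg·m²·s⁻³·A⁻¹.
  So V⁻¹ = kg⁻¹·m⁻²·s³·A.
  F = C/V (capacitance = charge per voltage),
      = A·s/(kg·m²·s⁻³·A⁻¹) (substituting C and V),
      = kg⁻¹·m⁻²·s⁴·A².
  C = A·s = s·A (charge = current × time).
  So C⁻² = s⁻²·A⁻².
  Combining: J·V⁻¹·F·C⁻² = (kg·m²·s⁻²) · (kg⁻¹·m⁻²·s³·A) · (kg⁻¹·m⁻²·s⁴·A²) · (s⁻²·A⁻²) = kg⁻¹·m⁻²·s³·A.
Left is s⁻¹·A⁻¹; right is kg⁻¹·m⁻²·s³·A — different.

No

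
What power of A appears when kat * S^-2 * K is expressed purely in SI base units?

kat = s⁻¹·mol.
S = kg⁻¹·m⁻²·s³·A².
So S⁻² = kg²·m⁴·s⁻⁶·A⁻⁴.
Combining: kat·S⁻²·K = (s⁻¹·mol) · (kg²·m⁴·s⁻⁶·A⁻⁴) · K = kg²·m⁴·s⁻⁷·A⁻⁴·K·mol.
The exponent of A is -4.

-4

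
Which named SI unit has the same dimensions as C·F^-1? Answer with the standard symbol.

V

C = s·A.
F = kg⁻¹·m⁻²·s⁴·A².
So F⁻¹ = kg·m²·s⁻⁴·A⁻².
Combining: C·F⁻¹ = (s·A) · (kg·m²·s⁻⁴·A⁻²) = kg·m²·s⁻³·A⁻¹.
kg·m²·s⁻³·A⁻¹ is the base-SI form of the volt.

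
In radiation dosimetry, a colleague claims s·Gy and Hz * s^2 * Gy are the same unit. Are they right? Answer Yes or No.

Left side:
  Gy = m²·s⁻².
  Combining: s·Gy = s · (m²·s⁻²) = m²·s⁻¹.
Right side:
  Hz = 1/s = s⁻¹ (frequency is cycles per second).
  Gy = J/kg (absorbed dose = energy per mass),
      = m²·s⁻².
  Combining: Hz·s²·Gy = s⁻¹ · s² · (m²·s⁻²) = m²·s⁻¹.
Both reduce to m²·s⁻¹.

Yes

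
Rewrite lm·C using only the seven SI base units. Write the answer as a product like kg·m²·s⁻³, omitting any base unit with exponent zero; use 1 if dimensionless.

lm = cd.
C = s·A.
Combining: lm·C = cd · (s·A) = s·A·cd.

s·A·cd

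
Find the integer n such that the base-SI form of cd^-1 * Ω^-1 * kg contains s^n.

Ω = V/A (resistance = voltage per current),
    = kg·m²·s⁻³·A⁻².
So Ω⁻¹ = kg⁻¹·m⁻²·s³·A².
Combining: cd⁻¹·Ω⁻¹·kg = cd⁻¹ · (kg⁻¹·m⁻²·s³·A²) · kg = m⁻²·s³·A²·cd⁻¹.
The exponent of s is 3.

3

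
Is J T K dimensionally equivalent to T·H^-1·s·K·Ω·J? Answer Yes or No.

Yes

Left side:
  J = N·m (work = force × distance),
      = kg·m²·s⁻².
  T = Wb/m² (flux density = flux per area),
      = kg·s⁻²·A⁻¹.
  Combining: J·T·K = (kg·m²·s⁻²) · (kg·s⁻²·A⁻¹) · K = kg²·m²·s⁻⁴·A⁻¹·K.
Right side:
  T = Wb/m² (flux density = flux per area),
      = kg·s⁻²·A⁻¹.
  H = Wb/A (inductance = flux per current),
      = kg·m²·s⁻²·A⁻².
  So H⁻¹ = kg⁻¹·m⁻²·s²·A².
  Ω = V/A (resistance = voltage per current),
      = kg·m²·s⁻³·A⁻².
  J = N·m (work = force × distance),
      = kg·m²·s⁻².
  Combining: T·H⁻¹·s·K·Ω·J = (kg·s⁻²·A⁻¹) · (kg⁻¹·m⁻²·s²·A²) · s · K · (kg·m²·s⁻³·A⁻²) · (kg·m²·s⁻²) = kg²·m²·s⁻⁴·A⁻¹·K.
Both reduce to kg²·m²·s⁻⁴·A⁻¹·K.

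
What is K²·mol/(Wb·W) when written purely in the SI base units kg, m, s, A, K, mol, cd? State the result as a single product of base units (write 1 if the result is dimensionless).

kg⁻²·m⁻⁴·s⁵·A·K²·mol

Wb = V·s (flux: a volt is a weber per second),
    = kg·m²·s⁻²·A⁻¹.
So Wb⁻¹ = kg⁻¹·m⁻²·s²·A.
W = J/s (power = energy per time),
    = kg·m²·s⁻³.
So W⁻¹ = kg⁻¹·m⁻²·s³.
Combining: Wb⁻¹·W⁻¹·K²·mol = (kg⁻¹·m⁻²·s²·A) · (kg⁻¹·m⁻²·s³) · K² · mol = kg⁻²·m⁻⁴·s⁵·A·K²·mol.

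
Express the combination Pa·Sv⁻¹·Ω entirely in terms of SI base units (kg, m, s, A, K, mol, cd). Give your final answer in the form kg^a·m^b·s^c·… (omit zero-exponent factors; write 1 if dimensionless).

kg²·m⁻¹·s⁻³·A⁻²

Pa = kg·m⁻¹·s⁻².
Sv = m²·s⁻².
So Sv⁻¹ = m⁻²·s².
Ω = kg·m²·s⁻³·A⁻².
Combining: Pa·Sv⁻¹·Ω = (kg·m⁻¹·s⁻²) · (m⁻²·s²) · (kg·m²·s⁻³·A⁻²) = kg²·m⁻¹·s⁻³·A⁻².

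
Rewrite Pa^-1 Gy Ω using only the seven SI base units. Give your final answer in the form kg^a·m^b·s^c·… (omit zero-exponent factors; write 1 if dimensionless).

m⁵·s⁻³·A⁻²

Pa = kg·m⁻¹·s⁻².
So Pa⁻¹ = kg⁻¹·m·s².
Gy = m²·s⁻².
Ω = kg·m²·s⁻³·A⁻².
Combining: Pa⁻¹·Gy·Ω = (kg⁻¹·m·s²) · (m²·s⁻²) · (kg·m²·s⁻³·A⁻²) = m⁵·s⁻³·A⁻².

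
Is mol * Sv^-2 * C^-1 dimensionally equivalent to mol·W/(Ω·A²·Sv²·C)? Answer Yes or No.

Left side:
  Sv = m²·s⁻².
  So Sv⁻² = m⁻⁴·s⁴.
  C = s·A.
  So C⁻¹ = s⁻¹·A⁻¹.
  Combining: mol·Sv⁻²·C⁻¹ = mol · (m⁻⁴·s⁴) · (s⁻¹·A⁻¹) = m⁻⁴·s³·A⁻¹·mol.
Right side:
  Ω = V/A (resistance = voltage per current),
      = kg·m²·s⁻³·A⁻².
  So Ω⁻¹ = kg⁻¹·m⁻²·s³·A².
  Sv = J/kg (equivalent dose = energy per mass),
      = m²·s⁻².
  So Sv⁻² = m⁻⁴·s⁴.
  W = J/s (power = energy per time),
      = kg·m²·s⁻³.
  C = A·s = s·A (charge = current × time).
  So C⁻¹ = s⁻¹·A⁻¹.
  Combining: Ω⁻¹·mol·A⁻²·Sv⁻²·W·C⁻¹ = (kg⁻¹·m⁻²·s³·A²) · mol · A⁻² · (m⁻⁴·s⁴) · (kg·m²·s⁻³) · (s⁻¹·A⁻¹) = m⁻⁴·s³·A⁻¹·mol.
Both reduce to m⁻⁴·s³·A⁻¹·mol.

Yes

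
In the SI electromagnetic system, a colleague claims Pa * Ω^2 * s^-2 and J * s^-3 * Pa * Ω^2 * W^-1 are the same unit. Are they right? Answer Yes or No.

Yes

Left side:
  Pa = N/m² (pressure = force per area),
      = kg·m⁻¹·s⁻².
  Ω = V/A (resistance = voltage per current),
      = kg·m²·s⁻³·A⁻².
  So Ω² = kg²·m⁴·s⁻⁶·A⁻⁴.
  Combining: Pa·Ω²·s⁻² = (kg·m⁻¹·s⁻²) · (kg²·m⁴·s⁻⁶·A⁻⁴) · s⁻² = kg³·m³·s⁻¹⁰·A⁻⁴.
Right side:
  J = kg·m²·s⁻².
  Pa = kg·m⁻¹·s⁻².
  Ω = kg·m²·s⁻³·A⁻².
  So Ω² = kg²·m⁴·s⁻⁶·A⁻⁴.
  W = kg·m²·s⁻³.
  So W⁻¹ = kg⁻¹·m⁻²·s³.
  Combining: J·s⁻³·Pa·Ω²·W⁻¹ = (kg·m²·s⁻²) · s⁻³ · (kg·m⁻¹·s⁻²) · (kg²·m⁴·s⁻⁶·A⁻⁴) · (kg⁻¹·m⁻²·s³) = kg³·m³·s⁻¹⁰·A⁻⁴.
Both reduce to kg³·m³·s⁻¹⁰·A⁻⁴.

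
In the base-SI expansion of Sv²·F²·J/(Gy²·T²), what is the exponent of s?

10

Sv = m²·s⁻².
So Sv² = m⁴·s⁻⁴.
Gy = m²·s⁻².
So Gy⁻² = m⁻⁴·s⁴.
F = kg⁻¹·m⁻²·s⁴·A².
So F² = kg⁻²·m⁻⁴·s⁸·A⁴.
J = kg·m²·s⁻².
T = kg·s⁻²·A⁻¹.
So T⁻² = kg⁻²·s⁴·A².
Combining: Sv²·Gy⁻²·F²·J·T⁻² = (m⁴·s⁻⁴) · (m⁻⁴·s⁴) · (kg⁻²·m⁻⁴·s⁸·A⁴) · (kg·m²·s⁻²) · (kg⁻²·s⁴·A²) = kg⁻³·m⁻²·s¹⁰·A⁶.
The exponent of s is 10.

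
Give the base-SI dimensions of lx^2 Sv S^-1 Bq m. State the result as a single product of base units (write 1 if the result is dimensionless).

lx = m⁻²·cd.
So lx² = m⁻⁴·cd².
Sv = m²·s⁻².
S = kg⁻¹·m⁻²·s³·A².
So S⁻¹ = kg·m²·s⁻³·A⁻².
Bq = s⁻¹.
Combining: lx²·Sv·S⁻¹·Bq·m = (m⁻⁴·cd²) · (m²·s⁻²) · (kg·m²·s⁻³·A⁻²) · s⁻¹ · m = kg·m·s⁻⁶·A⁻²·cd².

kg·m·s⁻⁶·A⁻²·cd²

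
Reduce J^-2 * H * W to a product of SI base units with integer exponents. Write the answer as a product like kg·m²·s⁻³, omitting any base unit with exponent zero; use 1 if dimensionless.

J = N·m (work = force × distance),
    = kg·m²·s⁻².
So J⁻² = kg⁻²·m⁻⁴·s⁴.
H = Wb/A (inductance = flux per current),
    = kg·m²·s⁻²·A⁻².
W = J/s (power = energy per time),
    = kg·m²·s⁻³.
Combining: J⁻²·H·W = (kg⁻²·m⁻⁴·s⁴) · (kg·m²·s⁻²·A⁻²) · (kg·m²·s⁻³) = s⁻¹·A⁻².

s⁻¹·A⁻²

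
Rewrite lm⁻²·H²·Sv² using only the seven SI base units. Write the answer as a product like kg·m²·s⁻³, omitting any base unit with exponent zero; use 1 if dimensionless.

kg²·m⁸·s⁻⁸·A⁻⁴·cd⁻²

lm = cd·sr = cd (luminous flux; sr is dimensionless).
So lm⁻² = cd⁻².
H = Wb/A (inductance = flux per current),
    = kg·m²·s⁻²·A⁻².
So H² = kg²·m⁴·s⁻⁴·A⁻⁴.
Sv = J/kg (equivalent dose = energy per mass),
    = m²·s⁻².
So Sv² = m⁴·s⁻⁴.
Combining: lm⁻²·H²·Sv² = cd⁻² · (kg²·m⁴·s⁻⁴·A⁻⁴) · (m⁴·s⁻⁴) = kg²·m⁸·s⁻⁸·A⁻⁴·cd⁻².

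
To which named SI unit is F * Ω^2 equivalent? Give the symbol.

F = C/V (capacitance = charge per voltage),
    = A·s/(kg·m²·s⁻³·A⁻¹) (substituting C and V),
    = kg⁻¹·m⁻²·s⁴·A².
Ω = V/A (resistance = voltage per current),
    = kg·m²·s⁻³·A⁻².
So Ω² = kg²·m⁴·s⁻⁶·A⁻⁴.
Combining: F·Ω² = (kg⁻¹·m⁻²·s⁴·A²) · (kg²·m⁴·s⁻⁶·A⁻⁴) = kg·m²·s⁻²·A⁻².
kg·m²·s⁻²·A⁻² is the base-SI form of the henry.

H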